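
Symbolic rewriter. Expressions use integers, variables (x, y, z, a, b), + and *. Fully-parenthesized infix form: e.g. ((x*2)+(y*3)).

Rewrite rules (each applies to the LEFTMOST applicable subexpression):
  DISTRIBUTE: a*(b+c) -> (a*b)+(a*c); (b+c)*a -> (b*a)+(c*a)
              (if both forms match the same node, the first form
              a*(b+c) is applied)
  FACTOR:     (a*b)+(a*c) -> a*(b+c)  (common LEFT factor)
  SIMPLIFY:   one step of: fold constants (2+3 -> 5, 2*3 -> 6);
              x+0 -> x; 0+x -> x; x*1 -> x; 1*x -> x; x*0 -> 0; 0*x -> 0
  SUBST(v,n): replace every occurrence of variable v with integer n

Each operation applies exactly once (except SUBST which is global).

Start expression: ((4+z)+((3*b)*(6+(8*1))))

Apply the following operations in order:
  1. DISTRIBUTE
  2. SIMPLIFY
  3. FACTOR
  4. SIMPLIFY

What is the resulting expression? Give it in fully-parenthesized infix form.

Start: ((4+z)+((3*b)*(6+(8*1))))
Apply DISTRIBUTE at R (target: ((3*b)*(6+(8*1)))): ((4+z)+((3*b)*(6+(8*1)))) -> ((4+z)+(((3*b)*6)+((3*b)*(8*1))))
Apply SIMPLIFY at RRR (target: (8*1)): ((4+z)+(((3*b)*6)+((3*b)*(8*1)))) -> ((4+z)+(((3*b)*6)+((3*b)*8)))
Apply FACTOR at R (target: (((3*b)*6)+((3*b)*8))): ((4+z)+(((3*b)*6)+((3*b)*8))) -> ((4+z)+((3*b)*(6+8)))
Apply SIMPLIFY at RR (target: (6+8)): ((4+z)+((3*b)*(6+8))) -> ((4+z)+((3*b)*14))

Answer: ((4+z)+((3*b)*14))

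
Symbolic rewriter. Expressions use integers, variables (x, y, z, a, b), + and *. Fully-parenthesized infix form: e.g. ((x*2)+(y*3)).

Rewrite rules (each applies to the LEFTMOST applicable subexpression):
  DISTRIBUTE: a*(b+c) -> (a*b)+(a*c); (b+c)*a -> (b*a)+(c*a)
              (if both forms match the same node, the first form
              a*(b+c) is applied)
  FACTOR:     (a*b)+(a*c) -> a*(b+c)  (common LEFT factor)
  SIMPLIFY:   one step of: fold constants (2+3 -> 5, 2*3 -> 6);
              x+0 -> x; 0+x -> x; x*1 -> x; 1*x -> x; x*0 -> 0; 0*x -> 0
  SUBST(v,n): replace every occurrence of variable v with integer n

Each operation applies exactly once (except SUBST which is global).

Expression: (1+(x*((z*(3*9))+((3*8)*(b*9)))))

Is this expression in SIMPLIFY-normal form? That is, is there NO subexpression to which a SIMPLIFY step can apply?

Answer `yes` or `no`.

Expression: (1+(x*((z*(3*9))+((3*8)*(b*9)))))
Scanning for simplifiable subexpressions (pre-order)...
  at root: (1+(x*((z*(3*9))+((3*8)*(b*9))))) (not simplifiable)
  at R: (x*((z*(3*9))+((3*8)*(b*9)))) (not simplifiable)
  at RR: ((z*(3*9))+((3*8)*(b*9))) (not simplifiable)
  at RRL: (z*(3*9)) (not simplifiable)
  at RRLR: (3*9) (SIMPLIFIABLE)
  at RRR: ((3*8)*(b*9)) (not simplifiable)
  at RRRL: (3*8) (SIMPLIFIABLE)
  at RRRR: (b*9) (not simplifiable)
Found simplifiable subexpr at path RRLR: (3*9)
One SIMPLIFY step would give: (1+(x*((z*27)+((3*8)*(b*9)))))
-> NOT in normal form.

Answer: no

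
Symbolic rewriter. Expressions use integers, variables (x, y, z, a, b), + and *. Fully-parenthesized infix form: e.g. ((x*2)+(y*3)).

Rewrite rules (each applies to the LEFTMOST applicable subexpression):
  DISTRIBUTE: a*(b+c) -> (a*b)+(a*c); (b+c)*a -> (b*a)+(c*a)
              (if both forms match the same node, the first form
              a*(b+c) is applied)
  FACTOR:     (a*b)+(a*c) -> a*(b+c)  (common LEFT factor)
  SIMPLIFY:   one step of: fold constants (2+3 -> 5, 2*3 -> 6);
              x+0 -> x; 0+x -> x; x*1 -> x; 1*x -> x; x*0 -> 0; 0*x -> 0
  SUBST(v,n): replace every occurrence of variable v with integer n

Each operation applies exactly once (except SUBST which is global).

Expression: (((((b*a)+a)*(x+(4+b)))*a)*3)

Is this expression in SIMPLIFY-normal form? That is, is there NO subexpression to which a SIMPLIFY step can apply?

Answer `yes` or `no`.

Expression: (((((b*a)+a)*(x+(4+b)))*a)*3)
Scanning for simplifiable subexpressions (pre-order)...
  at root: (((((b*a)+a)*(x+(4+b)))*a)*3) (not simplifiable)
  at L: ((((b*a)+a)*(x+(4+b)))*a) (not simplifiable)
  at LL: (((b*a)+a)*(x+(4+b))) (not simplifiable)
  at LLL: ((b*a)+a) (not simplifiable)
  at LLLL: (b*a) (not simplifiable)
  at LLR: (x+(4+b)) (not simplifiable)
  at LLRR: (4+b) (not simplifiable)
Result: no simplifiable subexpression found -> normal form.

Answer: yes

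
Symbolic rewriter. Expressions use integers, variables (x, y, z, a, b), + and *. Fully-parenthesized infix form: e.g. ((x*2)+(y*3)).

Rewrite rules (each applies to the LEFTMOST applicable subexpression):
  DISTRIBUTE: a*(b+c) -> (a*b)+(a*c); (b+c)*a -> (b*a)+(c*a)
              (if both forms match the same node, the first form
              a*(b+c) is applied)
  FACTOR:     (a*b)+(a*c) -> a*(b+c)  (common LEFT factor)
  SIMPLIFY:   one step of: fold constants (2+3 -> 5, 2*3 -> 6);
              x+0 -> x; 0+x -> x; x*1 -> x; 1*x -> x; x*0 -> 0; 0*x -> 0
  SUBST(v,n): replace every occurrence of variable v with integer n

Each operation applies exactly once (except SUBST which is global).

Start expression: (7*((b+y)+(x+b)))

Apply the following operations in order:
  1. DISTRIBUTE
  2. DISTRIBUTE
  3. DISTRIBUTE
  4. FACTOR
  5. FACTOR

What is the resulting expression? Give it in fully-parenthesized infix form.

Start: (7*((b+y)+(x+b)))
Apply DISTRIBUTE at root (target: (7*((b+y)+(x+b)))): (7*((b+y)+(x+b))) -> ((7*(b+y))+(7*(x+b)))
Apply DISTRIBUTE at L (target: (7*(b+y))): ((7*(b+y))+(7*(x+b))) -> (((7*b)+(7*y))+(7*(x+b)))
Apply DISTRIBUTE at R (target: (7*(x+b))): (((7*b)+(7*y))+(7*(x+b))) -> (((7*b)+(7*y))+((7*x)+(7*b)))
Apply FACTOR at L (target: ((7*b)+(7*y))): (((7*b)+(7*y))+((7*x)+(7*b))) -> ((7*(b+y))+((7*x)+(7*b)))
Apply FACTOR at R (target: ((7*x)+(7*b))): ((7*(b+y))+((7*x)+(7*b))) -> ((7*(b+y))+(7*(x+b)))

Answer: ((7*(b+y))+(7*(x+b)))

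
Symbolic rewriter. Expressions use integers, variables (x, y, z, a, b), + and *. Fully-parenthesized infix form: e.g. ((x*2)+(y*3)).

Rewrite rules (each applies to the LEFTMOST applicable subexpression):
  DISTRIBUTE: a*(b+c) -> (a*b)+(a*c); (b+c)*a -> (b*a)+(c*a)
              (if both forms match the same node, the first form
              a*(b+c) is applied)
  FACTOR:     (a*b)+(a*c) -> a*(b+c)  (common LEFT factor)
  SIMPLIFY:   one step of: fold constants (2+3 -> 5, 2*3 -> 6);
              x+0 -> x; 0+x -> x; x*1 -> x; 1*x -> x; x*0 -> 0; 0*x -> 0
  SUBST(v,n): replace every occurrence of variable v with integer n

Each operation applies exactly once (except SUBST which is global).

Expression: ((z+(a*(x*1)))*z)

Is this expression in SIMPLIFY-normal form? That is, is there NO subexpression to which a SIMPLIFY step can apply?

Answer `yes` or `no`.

Expression: ((z+(a*(x*1)))*z)
Scanning for simplifiable subexpressions (pre-order)...
  at root: ((z+(a*(x*1)))*z) (not simplifiable)
  at L: (z+(a*(x*1))) (not simplifiable)
  at LR: (a*(x*1)) (not simplifiable)
  at LRR: (x*1) (SIMPLIFIABLE)
Found simplifiable subexpr at path LRR: (x*1)
One SIMPLIFY step would give: ((z+(a*x))*z)
-> NOT in normal form.

Answer: no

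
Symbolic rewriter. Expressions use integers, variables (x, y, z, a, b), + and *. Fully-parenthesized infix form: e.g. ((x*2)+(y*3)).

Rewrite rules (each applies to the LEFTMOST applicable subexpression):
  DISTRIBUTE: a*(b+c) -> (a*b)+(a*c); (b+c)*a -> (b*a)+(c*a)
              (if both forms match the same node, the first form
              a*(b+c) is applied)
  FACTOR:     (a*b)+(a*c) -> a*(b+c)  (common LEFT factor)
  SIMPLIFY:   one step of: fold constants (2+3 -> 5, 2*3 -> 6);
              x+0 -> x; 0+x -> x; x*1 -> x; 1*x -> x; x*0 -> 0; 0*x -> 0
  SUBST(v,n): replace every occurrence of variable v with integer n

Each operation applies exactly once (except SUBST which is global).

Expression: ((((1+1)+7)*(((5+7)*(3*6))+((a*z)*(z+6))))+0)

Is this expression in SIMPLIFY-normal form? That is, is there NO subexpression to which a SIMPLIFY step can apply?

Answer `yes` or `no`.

Answer: no

Derivation:
Expression: ((((1+1)+7)*(((5+7)*(3*6))+((a*z)*(z+6))))+0)
Scanning for simplifiable subexpressions (pre-order)...
  at root: ((((1+1)+7)*(((5+7)*(3*6))+((a*z)*(z+6))))+0) (SIMPLIFIABLE)
  at L: (((1+1)+7)*(((5+7)*(3*6))+((a*z)*(z+6)))) (not simplifiable)
  at LL: ((1+1)+7) (not simplifiable)
  at LLL: (1+1) (SIMPLIFIABLE)
  at LR: (((5+7)*(3*6))+((a*z)*(z+6))) (not simplifiable)
  at LRL: ((5+7)*(3*6)) (not simplifiable)
  at LRLL: (5+7) (SIMPLIFIABLE)
  at LRLR: (3*6) (SIMPLIFIABLE)
  at LRR: ((a*z)*(z+6)) (not simplifiable)
  at LRRL: (a*z) (not simplifiable)
  at LRRR: (z+6) (not simplifiable)
Found simplifiable subexpr at path root: ((((1+1)+7)*(((5+7)*(3*6))+((a*z)*(z+6))))+0)
One SIMPLIFY step would give: (((1+1)+7)*(((5+7)*(3*6))+((a*z)*(z+6))))
-> NOT in normal form.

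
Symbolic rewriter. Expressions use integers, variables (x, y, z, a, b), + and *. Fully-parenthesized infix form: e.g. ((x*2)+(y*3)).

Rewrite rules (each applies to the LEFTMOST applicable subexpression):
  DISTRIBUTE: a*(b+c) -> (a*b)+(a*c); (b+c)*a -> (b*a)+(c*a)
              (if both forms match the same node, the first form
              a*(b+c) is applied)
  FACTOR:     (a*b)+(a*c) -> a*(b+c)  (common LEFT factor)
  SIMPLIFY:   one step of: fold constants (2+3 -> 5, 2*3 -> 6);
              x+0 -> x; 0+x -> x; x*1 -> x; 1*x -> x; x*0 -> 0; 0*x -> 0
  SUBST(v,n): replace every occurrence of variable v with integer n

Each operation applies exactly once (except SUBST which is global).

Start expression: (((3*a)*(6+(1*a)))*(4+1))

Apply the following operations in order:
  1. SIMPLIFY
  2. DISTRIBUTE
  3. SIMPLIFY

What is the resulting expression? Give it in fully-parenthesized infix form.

Start: (((3*a)*(6+(1*a)))*(4+1))
Apply SIMPLIFY at LRR (target: (1*a)): (((3*a)*(6+(1*a)))*(4+1)) -> (((3*a)*(6+a))*(4+1))
Apply DISTRIBUTE at root (target: (((3*a)*(6+a))*(4+1))): (((3*a)*(6+a))*(4+1)) -> ((((3*a)*(6+a))*4)+(((3*a)*(6+a))*1))
Apply SIMPLIFY at R (target: (((3*a)*(6+a))*1)): ((((3*a)*(6+a))*4)+(((3*a)*(6+a))*1)) -> ((((3*a)*(6+a))*4)+((3*a)*(6+a)))

Answer: ((((3*a)*(6+a))*4)+((3*a)*(6+a)))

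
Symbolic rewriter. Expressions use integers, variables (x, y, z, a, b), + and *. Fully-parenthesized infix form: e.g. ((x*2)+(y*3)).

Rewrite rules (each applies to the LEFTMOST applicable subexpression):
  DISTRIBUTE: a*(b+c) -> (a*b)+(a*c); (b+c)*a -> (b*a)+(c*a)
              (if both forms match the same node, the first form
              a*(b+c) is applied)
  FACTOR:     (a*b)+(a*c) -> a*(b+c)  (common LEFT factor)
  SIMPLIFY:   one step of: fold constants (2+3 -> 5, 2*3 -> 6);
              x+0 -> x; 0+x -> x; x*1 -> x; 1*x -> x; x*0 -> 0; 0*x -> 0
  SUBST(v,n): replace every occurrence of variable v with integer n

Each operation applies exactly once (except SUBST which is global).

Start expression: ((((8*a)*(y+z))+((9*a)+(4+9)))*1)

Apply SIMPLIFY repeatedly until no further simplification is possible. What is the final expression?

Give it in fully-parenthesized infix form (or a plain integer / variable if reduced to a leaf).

Answer: (((8*a)*(y+z))+((9*a)+13))

Derivation:
Start: ((((8*a)*(y+z))+((9*a)+(4+9)))*1)
Step 1: at root: ((((8*a)*(y+z))+((9*a)+(4+9)))*1) -> (((8*a)*(y+z))+((9*a)+(4+9))); overall: ((((8*a)*(y+z))+((9*a)+(4+9)))*1) -> (((8*a)*(y+z))+((9*a)+(4+9)))
Step 2: at RR: (4+9) -> 13; overall: (((8*a)*(y+z))+((9*a)+(4+9))) -> (((8*a)*(y+z))+((9*a)+13))
Fixed point: (((8*a)*(y+z))+((9*a)+13))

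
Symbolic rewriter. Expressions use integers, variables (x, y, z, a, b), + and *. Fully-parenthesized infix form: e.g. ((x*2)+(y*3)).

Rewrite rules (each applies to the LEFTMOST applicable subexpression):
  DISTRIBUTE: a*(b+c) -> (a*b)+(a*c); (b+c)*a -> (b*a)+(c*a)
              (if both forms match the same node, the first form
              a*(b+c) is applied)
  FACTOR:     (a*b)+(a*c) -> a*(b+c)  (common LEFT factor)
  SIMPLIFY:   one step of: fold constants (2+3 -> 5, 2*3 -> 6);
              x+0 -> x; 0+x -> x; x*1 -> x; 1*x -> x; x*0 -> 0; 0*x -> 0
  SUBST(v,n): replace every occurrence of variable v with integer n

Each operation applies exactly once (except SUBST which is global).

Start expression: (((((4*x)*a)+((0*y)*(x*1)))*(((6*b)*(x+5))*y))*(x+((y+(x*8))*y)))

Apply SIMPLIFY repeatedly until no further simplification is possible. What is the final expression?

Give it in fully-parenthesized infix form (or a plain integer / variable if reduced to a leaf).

Answer: ((((4*x)*a)*(((6*b)*(x+5))*y))*(x+((y+(x*8))*y)))

Derivation:
Start: (((((4*x)*a)+((0*y)*(x*1)))*(((6*b)*(x+5))*y))*(x+((y+(x*8))*y)))
Step 1: at LLRL: (0*y) -> 0; overall: (((((4*x)*a)+((0*y)*(x*1)))*(((6*b)*(x+5))*y))*(x+((y+(x*8))*y))) -> (((((4*x)*a)+(0*(x*1)))*(((6*b)*(x+5))*y))*(x+((y+(x*8))*y)))
Step 2: at LLR: (0*(x*1)) -> 0; overall: (((((4*x)*a)+(0*(x*1)))*(((6*b)*(x+5))*y))*(x+((y+(x*8))*y))) -> (((((4*x)*a)+0)*(((6*b)*(x+5))*y))*(x+((y+(x*8))*y)))
Step 3: at LL: (((4*x)*a)+0) -> ((4*x)*a); overall: (((((4*x)*a)+0)*(((6*b)*(x+5))*y))*(x+((y+(x*8))*y))) -> ((((4*x)*a)*(((6*b)*(x+5))*y))*(x+((y+(x*8))*y)))
Fixed point: ((((4*x)*a)*(((6*b)*(x+5))*y))*(x+((y+(x*8))*y)))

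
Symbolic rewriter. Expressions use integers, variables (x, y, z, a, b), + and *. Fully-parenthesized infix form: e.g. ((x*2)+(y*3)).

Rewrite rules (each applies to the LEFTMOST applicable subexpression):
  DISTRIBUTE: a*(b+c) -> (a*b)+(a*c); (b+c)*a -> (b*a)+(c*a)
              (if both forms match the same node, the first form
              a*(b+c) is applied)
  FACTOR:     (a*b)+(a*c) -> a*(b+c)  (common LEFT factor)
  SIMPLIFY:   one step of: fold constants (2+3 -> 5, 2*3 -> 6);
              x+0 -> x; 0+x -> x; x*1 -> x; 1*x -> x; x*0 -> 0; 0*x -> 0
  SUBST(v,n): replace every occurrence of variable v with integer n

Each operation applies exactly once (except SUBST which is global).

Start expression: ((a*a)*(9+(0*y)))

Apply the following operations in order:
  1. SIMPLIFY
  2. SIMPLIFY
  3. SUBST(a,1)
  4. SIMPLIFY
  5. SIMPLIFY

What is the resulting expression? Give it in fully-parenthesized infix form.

Start: ((a*a)*(9+(0*y)))
Apply SIMPLIFY at RR (target: (0*y)): ((a*a)*(9+(0*y))) -> ((a*a)*(9+0))
Apply SIMPLIFY at R (target: (9+0)): ((a*a)*(9+0)) -> ((a*a)*9)
Apply SUBST(a,1): ((a*a)*9) -> ((1*1)*9)
Apply SIMPLIFY at L (target: (1*1)): ((1*1)*9) -> (1*9)
Apply SIMPLIFY at root (target: (1*9)): (1*9) -> 9

Answer: 9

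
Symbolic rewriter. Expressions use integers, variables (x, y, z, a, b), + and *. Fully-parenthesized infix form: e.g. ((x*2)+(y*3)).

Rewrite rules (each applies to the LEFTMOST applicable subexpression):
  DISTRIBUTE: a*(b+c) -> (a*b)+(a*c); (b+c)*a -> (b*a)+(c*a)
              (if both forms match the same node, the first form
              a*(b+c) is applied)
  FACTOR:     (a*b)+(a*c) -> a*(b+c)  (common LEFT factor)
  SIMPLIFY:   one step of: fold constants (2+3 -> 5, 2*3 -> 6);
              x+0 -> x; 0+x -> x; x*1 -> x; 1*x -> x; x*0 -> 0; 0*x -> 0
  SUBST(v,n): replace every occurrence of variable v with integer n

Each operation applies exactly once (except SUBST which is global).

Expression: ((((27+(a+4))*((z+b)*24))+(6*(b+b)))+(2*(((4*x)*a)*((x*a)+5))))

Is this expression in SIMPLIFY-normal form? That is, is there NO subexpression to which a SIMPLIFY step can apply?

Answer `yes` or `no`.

Answer: yes

Derivation:
Expression: ((((27+(a+4))*((z+b)*24))+(6*(b+b)))+(2*(((4*x)*a)*((x*a)+5))))
Scanning for simplifiable subexpressions (pre-order)...
  at root: ((((27+(a+4))*((z+b)*24))+(6*(b+b)))+(2*(((4*x)*a)*((x*a)+5)))) (not simplifiable)
  at L: (((27+(a+4))*((z+b)*24))+(6*(b+b))) (not simplifiable)
  at LL: ((27+(a+4))*((z+b)*24)) (not simplifiable)
  at LLL: (27+(a+4)) (not simplifiable)
  at LLLR: (a+4) (not simplifiable)
  at LLR: ((z+b)*24) (not simplifiable)
  at LLRL: (z+b) (not simplifiable)
  at LR: (6*(b+b)) (not simplifiable)
  at LRR: (b+b) (not simplifiable)
  at R: (2*(((4*x)*a)*((x*a)+5))) (not simplifiable)
  at RR: (((4*x)*a)*((x*a)+5)) (not simplifiable)
  at RRL: ((4*x)*a) (not simplifiable)
  at RRLL: (4*x) (not simplifiable)
  at RRR: ((x*a)+5) (not simplifiable)
  at RRRL: (x*a) (not simplifiable)
Result: no simplifiable subexpression found -> normal form.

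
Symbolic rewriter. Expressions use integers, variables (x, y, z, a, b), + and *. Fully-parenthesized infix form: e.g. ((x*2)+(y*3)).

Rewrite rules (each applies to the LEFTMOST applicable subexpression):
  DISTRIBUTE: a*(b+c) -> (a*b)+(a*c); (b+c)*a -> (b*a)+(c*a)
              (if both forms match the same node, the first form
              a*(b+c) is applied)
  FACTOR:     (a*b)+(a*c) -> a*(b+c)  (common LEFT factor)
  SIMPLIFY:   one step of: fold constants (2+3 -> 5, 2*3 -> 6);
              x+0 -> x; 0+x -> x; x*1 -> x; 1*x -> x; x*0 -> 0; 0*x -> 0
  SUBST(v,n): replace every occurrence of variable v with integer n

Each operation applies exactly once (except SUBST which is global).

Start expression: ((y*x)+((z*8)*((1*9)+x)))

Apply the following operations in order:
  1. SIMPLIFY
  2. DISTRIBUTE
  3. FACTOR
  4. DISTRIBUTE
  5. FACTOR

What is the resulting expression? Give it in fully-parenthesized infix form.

Answer: ((y*x)+((z*8)*(9+x)))

Derivation:
Start: ((y*x)+((z*8)*((1*9)+x)))
Apply SIMPLIFY at RRL (target: (1*9)): ((y*x)+((z*8)*((1*9)+x))) -> ((y*x)+((z*8)*(9+x)))
Apply DISTRIBUTE at R (target: ((z*8)*(9+x))): ((y*x)+((z*8)*(9+x))) -> ((y*x)+(((z*8)*9)+((z*8)*x)))
Apply FACTOR at R (target: (((z*8)*9)+((z*8)*x))): ((y*x)+(((z*8)*9)+((z*8)*x))) -> ((y*x)+((z*8)*(9+x)))
Apply DISTRIBUTE at R (target: ((z*8)*(9+x))): ((y*x)+((z*8)*(9+x))) -> ((y*x)+(((z*8)*9)+((z*8)*x)))
Apply FACTOR at R (target: (((z*8)*9)+((z*8)*x))): ((y*x)+(((z*8)*9)+((z*8)*x))) -> ((y*x)+((z*8)*(9+x)))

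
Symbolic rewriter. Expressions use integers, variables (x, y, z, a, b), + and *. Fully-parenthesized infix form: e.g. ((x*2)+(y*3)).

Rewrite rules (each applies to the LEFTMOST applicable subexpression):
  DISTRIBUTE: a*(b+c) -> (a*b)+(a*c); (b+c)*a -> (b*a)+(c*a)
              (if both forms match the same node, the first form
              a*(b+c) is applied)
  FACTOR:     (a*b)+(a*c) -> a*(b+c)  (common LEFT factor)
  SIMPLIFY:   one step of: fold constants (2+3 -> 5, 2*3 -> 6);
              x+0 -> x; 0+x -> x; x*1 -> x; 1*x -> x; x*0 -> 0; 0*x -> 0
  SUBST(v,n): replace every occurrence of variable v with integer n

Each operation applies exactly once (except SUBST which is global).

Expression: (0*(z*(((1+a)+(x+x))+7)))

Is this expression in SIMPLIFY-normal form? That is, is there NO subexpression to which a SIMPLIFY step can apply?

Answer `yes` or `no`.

Expression: (0*(z*(((1+a)+(x+x))+7)))
Scanning for simplifiable subexpressions (pre-order)...
  at root: (0*(z*(((1+a)+(x+x))+7))) (SIMPLIFIABLE)
  at R: (z*(((1+a)+(x+x))+7)) (not simplifiable)
  at RR: (((1+a)+(x+x))+7) (not simplifiable)
  at RRL: ((1+a)+(x+x)) (not simplifiable)
  at RRLL: (1+a) (not simplifiable)
  at RRLR: (x+x) (not simplifiable)
Found simplifiable subexpr at path root: (0*(z*(((1+a)+(x+x))+7)))
One SIMPLIFY step would give: 0
-> NOT in normal form.

Answer: no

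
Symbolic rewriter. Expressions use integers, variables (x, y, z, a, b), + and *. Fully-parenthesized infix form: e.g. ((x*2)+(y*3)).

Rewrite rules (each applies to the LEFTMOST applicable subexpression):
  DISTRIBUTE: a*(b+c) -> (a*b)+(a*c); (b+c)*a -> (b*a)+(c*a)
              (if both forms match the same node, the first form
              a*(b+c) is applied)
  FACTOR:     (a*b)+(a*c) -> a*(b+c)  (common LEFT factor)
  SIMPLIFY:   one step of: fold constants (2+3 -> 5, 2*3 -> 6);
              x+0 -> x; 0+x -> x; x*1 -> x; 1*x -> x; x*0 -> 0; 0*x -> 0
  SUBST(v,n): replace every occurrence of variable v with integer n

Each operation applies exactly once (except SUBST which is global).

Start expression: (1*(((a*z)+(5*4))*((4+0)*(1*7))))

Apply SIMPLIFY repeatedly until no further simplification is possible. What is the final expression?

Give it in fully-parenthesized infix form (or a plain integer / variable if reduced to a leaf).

Answer: (((a*z)+20)*28)

Derivation:
Start: (1*(((a*z)+(5*4))*((4+0)*(1*7))))
Step 1: at root: (1*(((a*z)+(5*4))*((4+0)*(1*7)))) -> (((a*z)+(5*4))*((4+0)*(1*7))); overall: (1*(((a*z)+(5*4))*((4+0)*(1*7)))) -> (((a*z)+(5*4))*((4+0)*(1*7)))
Step 2: at LR: (5*4) -> 20; overall: (((a*z)+(5*4))*((4+0)*(1*7))) -> (((a*z)+20)*((4+0)*(1*7)))
Step 3: at RL: (4+0) -> 4; overall: (((a*z)+20)*((4+0)*(1*7))) -> (((a*z)+20)*(4*(1*7)))
Step 4: at RR: (1*7) -> 7; overall: (((a*z)+20)*(4*(1*7))) -> (((a*z)+20)*(4*7))
Step 5: at R: (4*7) -> 28; overall: (((a*z)+20)*(4*7)) -> (((a*z)+20)*28)
Fixed point: (((a*z)+20)*28)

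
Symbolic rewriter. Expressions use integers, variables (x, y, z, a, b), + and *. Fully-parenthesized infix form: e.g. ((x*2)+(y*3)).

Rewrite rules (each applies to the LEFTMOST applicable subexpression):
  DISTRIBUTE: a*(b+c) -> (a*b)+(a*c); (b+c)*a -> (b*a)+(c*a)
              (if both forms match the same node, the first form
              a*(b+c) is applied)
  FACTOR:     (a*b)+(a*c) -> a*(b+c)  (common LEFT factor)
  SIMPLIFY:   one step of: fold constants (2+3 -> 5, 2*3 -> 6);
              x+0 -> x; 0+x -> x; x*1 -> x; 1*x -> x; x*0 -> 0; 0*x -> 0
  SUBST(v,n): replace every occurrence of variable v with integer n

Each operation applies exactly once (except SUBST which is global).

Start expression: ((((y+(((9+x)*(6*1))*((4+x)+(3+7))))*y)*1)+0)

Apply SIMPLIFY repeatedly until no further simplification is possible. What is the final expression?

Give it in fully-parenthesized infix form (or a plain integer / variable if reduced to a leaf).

Answer: ((y+(((9+x)*6)*((4+x)+10)))*y)

Derivation:
Start: ((((y+(((9+x)*(6*1))*((4+x)+(3+7))))*y)*1)+0)
Step 1: at root: ((((y+(((9+x)*(6*1))*((4+x)+(3+7))))*y)*1)+0) -> (((y+(((9+x)*(6*1))*((4+x)+(3+7))))*y)*1); overall: ((((y+(((9+x)*(6*1))*((4+x)+(3+7))))*y)*1)+0) -> (((y+(((9+x)*(6*1))*((4+x)+(3+7))))*y)*1)
Step 2: at root: (((y+(((9+x)*(6*1))*((4+x)+(3+7))))*y)*1) -> ((y+(((9+x)*(6*1))*((4+x)+(3+7))))*y); overall: (((y+(((9+x)*(6*1))*((4+x)+(3+7))))*y)*1) -> ((y+(((9+x)*(6*1))*((4+x)+(3+7))))*y)
Step 3: at LRLR: (6*1) -> 6; overall: ((y+(((9+x)*(6*1))*((4+x)+(3+7))))*y) -> ((y+(((9+x)*6)*((4+x)+(3+7))))*y)
Step 4: at LRRR: (3+7) -> 10; overall: ((y+(((9+x)*6)*((4+x)+(3+7))))*y) -> ((y+(((9+x)*6)*((4+x)+10)))*y)
Fixed point: ((y+(((9+x)*6)*((4+x)+10)))*y)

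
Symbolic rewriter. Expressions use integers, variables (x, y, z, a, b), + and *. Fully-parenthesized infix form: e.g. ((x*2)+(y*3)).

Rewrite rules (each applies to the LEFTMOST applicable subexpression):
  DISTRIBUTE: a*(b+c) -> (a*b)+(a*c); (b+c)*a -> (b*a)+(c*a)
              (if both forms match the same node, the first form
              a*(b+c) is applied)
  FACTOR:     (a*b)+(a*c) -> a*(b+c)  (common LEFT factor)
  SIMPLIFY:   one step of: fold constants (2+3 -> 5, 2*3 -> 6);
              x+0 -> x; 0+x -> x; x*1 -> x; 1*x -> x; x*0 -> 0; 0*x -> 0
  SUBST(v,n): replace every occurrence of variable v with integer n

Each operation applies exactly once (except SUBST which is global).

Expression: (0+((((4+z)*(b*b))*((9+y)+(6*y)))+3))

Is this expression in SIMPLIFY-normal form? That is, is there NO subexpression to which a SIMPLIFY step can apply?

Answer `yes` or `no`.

Expression: (0+((((4+z)*(b*b))*((9+y)+(6*y)))+3))
Scanning for simplifiable subexpressions (pre-order)...
  at root: (0+((((4+z)*(b*b))*((9+y)+(6*y)))+3)) (SIMPLIFIABLE)
  at R: ((((4+z)*(b*b))*((9+y)+(6*y)))+3) (not simplifiable)
  at RL: (((4+z)*(b*b))*((9+y)+(6*y))) (not simplifiable)
  at RLL: ((4+z)*(b*b)) (not simplifiable)
  at RLLL: (4+z) (not simplifiable)
  at RLLR: (b*b) (not simplifiable)
  at RLR: ((9+y)+(6*y)) (not simplifiable)
  at RLRL: (9+y) (not simplifiable)
  at RLRR: (6*y) (not simplifiable)
Found simplifiable subexpr at path root: (0+((((4+z)*(b*b))*((9+y)+(6*y)))+3))
One SIMPLIFY step would give: ((((4+z)*(b*b))*((9+y)+(6*y)))+3)
-> NOT in normal form.

Answer: no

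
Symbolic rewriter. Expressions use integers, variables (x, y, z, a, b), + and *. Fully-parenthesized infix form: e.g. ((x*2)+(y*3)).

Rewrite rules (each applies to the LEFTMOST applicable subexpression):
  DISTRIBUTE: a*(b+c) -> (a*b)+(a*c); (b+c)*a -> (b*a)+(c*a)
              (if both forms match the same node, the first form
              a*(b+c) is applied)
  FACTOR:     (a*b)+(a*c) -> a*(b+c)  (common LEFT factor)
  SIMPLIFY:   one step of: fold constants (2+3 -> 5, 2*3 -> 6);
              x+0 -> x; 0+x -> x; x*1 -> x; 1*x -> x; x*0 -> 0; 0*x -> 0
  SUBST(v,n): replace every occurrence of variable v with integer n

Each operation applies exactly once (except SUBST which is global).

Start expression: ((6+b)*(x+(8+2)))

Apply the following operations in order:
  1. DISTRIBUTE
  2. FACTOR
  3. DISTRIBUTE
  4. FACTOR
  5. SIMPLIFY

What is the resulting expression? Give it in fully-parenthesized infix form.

Start: ((6+b)*(x+(8+2)))
Apply DISTRIBUTE at root (target: ((6+b)*(x+(8+2)))): ((6+b)*(x+(8+2))) -> (((6+b)*x)+((6+b)*(8+2)))
Apply FACTOR at root (target: (((6+b)*x)+((6+b)*(8+2)))): (((6+b)*x)+((6+b)*(8+2))) -> ((6+b)*(x+(8+2)))
Apply DISTRIBUTE at root (target: ((6+b)*(x+(8+2)))): ((6+b)*(x+(8+2))) -> (((6+b)*x)+((6+b)*(8+2)))
Apply FACTOR at root (target: (((6+b)*x)+((6+b)*(8+2)))): (((6+b)*x)+((6+b)*(8+2))) -> ((6+b)*(x+(8+2)))
Apply SIMPLIFY at RR (target: (8+2)): ((6+b)*(x+(8+2))) -> ((6+b)*(x+10))

Answer: ((6+b)*(x+10))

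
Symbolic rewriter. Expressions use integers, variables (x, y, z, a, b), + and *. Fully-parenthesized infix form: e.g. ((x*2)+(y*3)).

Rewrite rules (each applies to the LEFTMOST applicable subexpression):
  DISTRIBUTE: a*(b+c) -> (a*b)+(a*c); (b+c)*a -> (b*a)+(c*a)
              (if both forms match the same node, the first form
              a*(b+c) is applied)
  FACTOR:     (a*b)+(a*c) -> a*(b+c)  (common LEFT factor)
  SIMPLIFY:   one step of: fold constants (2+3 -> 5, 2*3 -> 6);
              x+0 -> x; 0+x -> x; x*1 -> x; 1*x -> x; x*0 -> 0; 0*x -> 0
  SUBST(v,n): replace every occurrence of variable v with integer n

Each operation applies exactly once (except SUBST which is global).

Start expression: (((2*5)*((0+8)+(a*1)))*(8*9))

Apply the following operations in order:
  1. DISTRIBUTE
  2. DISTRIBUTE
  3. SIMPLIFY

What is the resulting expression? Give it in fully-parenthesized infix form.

Answer: (((10*(0+8))*(8*9))+(((2*5)*(a*1))*(8*9)))

Derivation:
Start: (((2*5)*((0+8)+(a*1)))*(8*9))
Apply DISTRIBUTE at L (target: ((2*5)*((0+8)+(a*1)))): (((2*5)*((0+8)+(a*1)))*(8*9)) -> ((((2*5)*(0+8))+((2*5)*(a*1)))*(8*9))
Apply DISTRIBUTE at root (target: ((((2*5)*(0+8))+((2*5)*(a*1)))*(8*9))): ((((2*5)*(0+8))+((2*5)*(a*1)))*(8*9)) -> ((((2*5)*(0+8))*(8*9))+(((2*5)*(a*1))*(8*9)))
Apply SIMPLIFY at LLL (target: (2*5)): ((((2*5)*(0+8))*(8*9))+(((2*5)*(a*1))*(8*9))) -> (((10*(0+8))*(8*9))+(((2*5)*(a*1))*(8*9)))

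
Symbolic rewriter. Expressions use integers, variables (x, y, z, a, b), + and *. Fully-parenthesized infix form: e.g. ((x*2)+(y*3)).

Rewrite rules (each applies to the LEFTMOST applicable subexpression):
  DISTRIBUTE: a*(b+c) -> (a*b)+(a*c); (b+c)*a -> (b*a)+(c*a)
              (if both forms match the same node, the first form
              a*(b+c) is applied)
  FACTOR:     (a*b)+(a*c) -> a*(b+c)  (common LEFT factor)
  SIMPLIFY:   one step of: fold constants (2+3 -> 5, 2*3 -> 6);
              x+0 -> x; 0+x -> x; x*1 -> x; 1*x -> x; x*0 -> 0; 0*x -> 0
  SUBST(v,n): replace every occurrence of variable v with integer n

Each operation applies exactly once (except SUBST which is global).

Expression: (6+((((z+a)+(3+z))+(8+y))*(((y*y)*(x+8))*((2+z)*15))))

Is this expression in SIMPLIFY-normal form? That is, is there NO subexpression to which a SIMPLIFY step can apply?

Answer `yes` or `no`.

Expression: (6+((((z+a)+(3+z))+(8+y))*(((y*y)*(x+8))*((2+z)*15))))
Scanning for simplifiable subexpressions (pre-order)...
  at root: (6+((((z+a)+(3+z))+(8+y))*(((y*y)*(x+8))*((2+z)*15)))) (not simplifiable)
  at R: ((((z+a)+(3+z))+(8+y))*(((y*y)*(x+8))*((2+z)*15))) (not simplifiable)
  at RL: (((z+a)+(3+z))+(8+y)) (not simplifiable)
  at RLL: ((z+a)+(3+z)) (not simplifiable)
  at RLLL: (z+a) (not simplifiable)
  at RLLR: (3+z) (not simplifiable)
  at RLR: (8+y) (not simplifiable)
  at RR: (((y*y)*(x+8))*((2+z)*15)) (not simplifiable)
  at RRL: ((y*y)*(x+8)) (not simplifiable)
  at RRLL: (y*y) (not simplifiable)
  at RRLR: (x+8) (not simplifiable)
  at RRR: ((2+z)*15) (not simplifiable)
  at RRRL: (2+z) (not simplifiable)
Result: no simplifiable subexpression found -> normal form.

Answer: yes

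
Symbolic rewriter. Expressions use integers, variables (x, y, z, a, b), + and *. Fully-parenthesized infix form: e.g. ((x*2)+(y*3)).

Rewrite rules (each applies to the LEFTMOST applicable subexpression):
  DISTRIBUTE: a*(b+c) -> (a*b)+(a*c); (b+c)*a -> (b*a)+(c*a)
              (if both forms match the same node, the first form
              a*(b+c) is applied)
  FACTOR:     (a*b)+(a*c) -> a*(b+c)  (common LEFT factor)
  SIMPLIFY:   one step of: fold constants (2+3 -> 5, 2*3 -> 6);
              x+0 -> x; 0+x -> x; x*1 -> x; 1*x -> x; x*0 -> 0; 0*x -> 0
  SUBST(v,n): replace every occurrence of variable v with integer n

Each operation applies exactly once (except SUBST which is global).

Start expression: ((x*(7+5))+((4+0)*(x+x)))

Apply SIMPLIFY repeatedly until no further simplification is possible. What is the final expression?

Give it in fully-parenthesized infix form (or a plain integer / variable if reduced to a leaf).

Answer: ((x*12)+(4*(x+x)))

Derivation:
Start: ((x*(7+5))+((4+0)*(x+x)))
Step 1: at LR: (7+5) -> 12; overall: ((x*(7+5))+((4+0)*(x+x))) -> ((x*12)+((4+0)*(x+x)))
Step 2: at RL: (4+0) -> 4; overall: ((x*12)+((4+0)*(x+x))) -> ((x*12)+(4*(x+x)))
Fixed point: ((x*12)+(4*(x+x)))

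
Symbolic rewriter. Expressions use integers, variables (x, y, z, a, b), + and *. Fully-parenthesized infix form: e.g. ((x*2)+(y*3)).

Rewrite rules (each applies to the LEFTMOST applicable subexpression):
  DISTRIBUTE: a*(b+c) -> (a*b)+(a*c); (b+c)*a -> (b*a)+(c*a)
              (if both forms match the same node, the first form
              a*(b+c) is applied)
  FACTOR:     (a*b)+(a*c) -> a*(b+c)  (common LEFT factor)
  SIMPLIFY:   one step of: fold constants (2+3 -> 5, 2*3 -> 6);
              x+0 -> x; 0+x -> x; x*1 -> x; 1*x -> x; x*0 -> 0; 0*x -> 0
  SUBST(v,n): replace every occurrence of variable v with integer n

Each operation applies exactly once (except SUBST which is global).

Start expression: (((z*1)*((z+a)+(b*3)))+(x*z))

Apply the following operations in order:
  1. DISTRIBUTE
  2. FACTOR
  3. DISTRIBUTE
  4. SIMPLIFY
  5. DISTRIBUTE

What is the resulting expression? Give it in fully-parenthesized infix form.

Start: (((z*1)*((z+a)+(b*3)))+(x*z))
Apply DISTRIBUTE at L (target: ((z*1)*((z+a)+(b*3)))): (((z*1)*((z+a)+(b*3)))+(x*z)) -> ((((z*1)*(z+a))+((z*1)*(b*3)))+(x*z))
Apply FACTOR at L (target: (((z*1)*(z+a))+((z*1)*(b*3)))): ((((z*1)*(z+a))+((z*1)*(b*3)))+(x*z)) -> (((z*1)*((z+a)+(b*3)))+(x*z))
Apply DISTRIBUTE at L (target: ((z*1)*((z+a)+(b*3)))): (((z*1)*((z+a)+(b*3)))+(x*z)) -> ((((z*1)*(z+a))+((z*1)*(b*3)))+(x*z))
Apply SIMPLIFY at LLL (target: (z*1)): ((((z*1)*(z+a))+((z*1)*(b*3)))+(x*z)) -> (((z*(z+a))+((z*1)*(b*3)))+(x*z))
Apply DISTRIBUTE at LL (target: (z*(z+a))): (((z*(z+a))+((z*1)*(b*3)))+(x*z)) -> ((((z*z)+(z*a))+((z*1)*(b*3)))+(x*z))

Answer: ((((z*z)+(z*a))+((z*1)*(b*3)))+(x*z))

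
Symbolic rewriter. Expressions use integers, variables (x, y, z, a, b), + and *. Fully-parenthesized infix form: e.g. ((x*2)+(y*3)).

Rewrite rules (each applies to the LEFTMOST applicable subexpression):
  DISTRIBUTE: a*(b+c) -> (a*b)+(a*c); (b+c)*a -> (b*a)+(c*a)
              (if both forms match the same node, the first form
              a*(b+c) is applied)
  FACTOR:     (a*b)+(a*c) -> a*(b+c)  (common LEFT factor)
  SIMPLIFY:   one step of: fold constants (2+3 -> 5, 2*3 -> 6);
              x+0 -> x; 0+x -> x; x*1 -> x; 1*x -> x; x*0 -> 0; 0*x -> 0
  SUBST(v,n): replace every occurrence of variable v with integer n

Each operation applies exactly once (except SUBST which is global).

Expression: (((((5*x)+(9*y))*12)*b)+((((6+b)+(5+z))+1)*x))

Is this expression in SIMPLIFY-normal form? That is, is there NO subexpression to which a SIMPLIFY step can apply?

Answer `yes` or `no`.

Answer: yes

Derivation:
Expression: (((((5*x)+(9*y))*12)*b)+((((6+b)+(5+z))+1)*x))
Scanning for simplifiable subexpressions (pre-order)...
  at root: (((((5*x)+(9*y))*12)*b)+((((6+b)+(5+z))+1)*x)) (not simplifiable)
  at L: ((((5*x)+(9*y))*12)*b) (not simplifiable)
  at LL: (((5*x)+(9*y))*12) (not simplifiable)
  at LLL: ((5*x)+(9*y)) (not simplifiable)
  at LLLL: (5*x) (not simplifiable)
  at LLLR: (9*y) (not simplifiable)
  at R: ((((6+b)+(5+z))+1)*x) (not simplifiable)
  at RL: (((6+b)+(5+z))+1) (not simplifiable)
  at RLL: ((6+b)+(5+z)) (not simplifiable)
  at RLLL: (6+b) (not simplifiable)
  at RLLR: (5+z) (not simplifiable)
Result: no simplifiable subexpression found -> normal form.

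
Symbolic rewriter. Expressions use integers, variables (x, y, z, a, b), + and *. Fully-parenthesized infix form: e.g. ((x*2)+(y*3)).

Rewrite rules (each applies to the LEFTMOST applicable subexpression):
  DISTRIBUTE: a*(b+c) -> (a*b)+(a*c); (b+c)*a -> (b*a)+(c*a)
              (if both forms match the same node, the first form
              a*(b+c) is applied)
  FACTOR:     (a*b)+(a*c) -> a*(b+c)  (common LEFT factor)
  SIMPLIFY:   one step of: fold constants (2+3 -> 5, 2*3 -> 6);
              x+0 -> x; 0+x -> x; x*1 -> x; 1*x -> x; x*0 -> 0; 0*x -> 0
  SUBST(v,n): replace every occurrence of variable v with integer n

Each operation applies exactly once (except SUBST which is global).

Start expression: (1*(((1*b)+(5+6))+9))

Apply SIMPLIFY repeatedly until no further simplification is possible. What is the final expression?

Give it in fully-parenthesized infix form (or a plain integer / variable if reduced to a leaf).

Start: (1*(((1*b)+(5+6))+9))
Step 1: at root: (1*(((1*b)+(5+6))+9)) -> (((1*b)+(5+6))+9); overall: (1*(((1*b)+(5+6))+9)) -> (((1*b)+(5+6))+9)
Step 2: at LL: (1*b) -> b; overall: (((1*b)+(5+6))+9) -> ((b+(5+6))+9)
Step 3: at LR: (5+6) -> 11; overall: ((b+(5+6))+9) -> ((b+11)+9)
Fixed point: ((b+11)+9)

Answer: ((b+11)+9)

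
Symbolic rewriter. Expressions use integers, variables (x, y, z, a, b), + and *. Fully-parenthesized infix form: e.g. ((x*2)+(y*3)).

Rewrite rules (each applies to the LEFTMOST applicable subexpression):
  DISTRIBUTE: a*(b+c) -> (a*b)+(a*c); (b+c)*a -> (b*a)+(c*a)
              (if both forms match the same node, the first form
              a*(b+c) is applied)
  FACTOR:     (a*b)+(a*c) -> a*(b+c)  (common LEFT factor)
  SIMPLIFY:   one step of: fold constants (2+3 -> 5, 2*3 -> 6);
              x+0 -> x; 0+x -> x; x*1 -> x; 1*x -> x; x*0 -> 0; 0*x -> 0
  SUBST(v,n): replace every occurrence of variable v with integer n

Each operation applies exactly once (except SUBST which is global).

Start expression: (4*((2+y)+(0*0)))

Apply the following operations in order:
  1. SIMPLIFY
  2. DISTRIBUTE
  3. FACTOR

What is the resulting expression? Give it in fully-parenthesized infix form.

Answer: (4*((2+y)+0))

Derivation:
Start: (4*((2+y)+(0*0)))
Apply SIMPLIFY at RR (target: (0*0)): (4*((2+y)+(0*0))) -> (4*((2+y)+0))
Apply DISTRIBUTE at root (target: (4*((2+y)+0))): (4*((2+y)+0)) -> ((4*(2+y))+(4*0))
Apply FACTOR at root (target: ((4*(2+y))+(4*0))): ((4*(2+y))+(4*0)) -> (4*((2+y)+0))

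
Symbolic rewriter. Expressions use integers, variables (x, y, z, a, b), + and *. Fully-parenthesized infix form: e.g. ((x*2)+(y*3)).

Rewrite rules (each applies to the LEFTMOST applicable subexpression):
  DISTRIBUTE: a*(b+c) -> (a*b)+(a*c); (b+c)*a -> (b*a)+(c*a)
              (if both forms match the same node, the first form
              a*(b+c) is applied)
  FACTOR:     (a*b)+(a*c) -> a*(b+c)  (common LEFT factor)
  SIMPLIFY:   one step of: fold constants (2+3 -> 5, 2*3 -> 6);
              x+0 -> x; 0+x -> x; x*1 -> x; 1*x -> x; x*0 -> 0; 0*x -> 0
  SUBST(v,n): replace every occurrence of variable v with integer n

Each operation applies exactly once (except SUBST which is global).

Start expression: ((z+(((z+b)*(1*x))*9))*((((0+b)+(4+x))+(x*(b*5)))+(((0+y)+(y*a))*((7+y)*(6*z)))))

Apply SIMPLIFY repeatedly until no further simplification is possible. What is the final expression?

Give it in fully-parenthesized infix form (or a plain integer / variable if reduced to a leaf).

Start: ((z+(((z+b)*(1*x))*9))*((((0+b)+(4+x))+(x*(b*5)))+(((0+y)+(y*a))*((7+y)*(6*z)))))
Step 1: at LRLR: (1*x) -> x; overall: ((z+(((z+b)*(1*x))*9))*((((0+b)+(4+x))+(x*(b*5)))+(((0+y)+(y*a))*((7+y)*(6*z))))) -> ((z+(((z+b)*x)*9))*((((0+b)+(4+x))+(x*(b*5)))+(((0+y)+(y*a))*((7+y)*(6*z)))))
Step 2: at RLLL: (0+b) -> b; overall: ((z+(((z+b)*x)*9))*((((0+b)+(4+x))+(x*(b*5)))+(((0+y)+(y*a))*((7+y)*(6*z))))) -> ((z+(((z+b)*x)*9))*(((b+(4+x))+(x*(b*5)))+(((0+y)+(y*a))*((7+y)*(6*z)))))
Step 3: at RRLL: (0+y) -> y; overall: ((z+(((z+b)*x)*9))*(((b+(4+x))+(x*(b*5)))+(((0+y)+(y*a))*((7+y)*(6*z))))) -> ((z+(((z+b)*x)*9))*(((b+(4+x))+(x*(b*5)))+((y+(y*a))*((7+y)*(6*z)))))
Fixed point: ((z+(((z+b)*x)*9))*(((b+(4+x))+(x*(b*5)))+((y+(y*a))*((7+y)*(6*z)))))

Answer: ((z+(((z+b)*x)*9))*(((b+(4+x))+(x*(b*5)))+((y+(y*a))*((7+y)*(6*z)))))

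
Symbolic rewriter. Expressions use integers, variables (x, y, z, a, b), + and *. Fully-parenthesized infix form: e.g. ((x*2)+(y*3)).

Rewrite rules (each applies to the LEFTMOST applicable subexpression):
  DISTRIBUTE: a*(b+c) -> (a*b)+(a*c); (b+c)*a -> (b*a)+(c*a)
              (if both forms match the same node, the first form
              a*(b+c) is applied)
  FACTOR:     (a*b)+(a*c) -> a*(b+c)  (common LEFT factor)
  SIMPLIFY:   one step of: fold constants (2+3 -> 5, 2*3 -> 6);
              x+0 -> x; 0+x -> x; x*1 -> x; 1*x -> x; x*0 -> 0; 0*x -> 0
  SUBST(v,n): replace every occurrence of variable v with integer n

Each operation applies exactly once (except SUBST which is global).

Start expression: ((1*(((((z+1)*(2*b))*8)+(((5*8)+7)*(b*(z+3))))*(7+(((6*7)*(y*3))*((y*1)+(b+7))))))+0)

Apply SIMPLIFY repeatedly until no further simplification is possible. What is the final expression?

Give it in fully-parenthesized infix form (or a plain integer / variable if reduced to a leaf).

Start: ((1*(((((z+1)*(2*b))*8)+(((5*8)+7)*(b*(z+3))))*(7+(((6*7)*(y*3))*((y*1)+(b+7))))))+0)
Step 1: at root: ((1*(((((z+1)*(2*b))*8)+(((5*8)+7)*(b*(z+3))))*(7+(((6*7)*(y*3))*((y*1)+(b+7))))))+0) -> (1*(((((z+1)*(2*b))*8)+(((5*8)+7)*(b*(z+3))))*(7+(((6*7)*(y*3))*((y*1)+(b+7)))))); overall: ((1*(((((z+1)*(2*b))*8)+(((5*8)+7)*(b*(z+3))))*(7+(((6*7)*(y*3))*((y*1)+(b+7))))))+0) -> (1*(((((z+1)*(2*b))*8)+(((5*8)+7)*(b*(z+3))))*(7+(((6*7)*(y*3))*((y*1)+(b+7))))))
Step 2: at root: (1*(((((z+1)*(2*b))*8)+(((5*8)+7)*(b*(z+3))))*(7+(((6*7)*(y*3))*((y*1)+(b+7)))))) -> (((((z+1)*(2*b))*8)+(((5*8)+7)*(b*(z+3))))*(7+(((6*7)*(y*3))*((y*1)+(b+7))))); overall: (1*(((((z+1)*(2*b))*8)+(((5*8)+7)*(b*(z+3))))*(7+(((6*7)*(y*3))*((y*1)+(b+7)))))) -> (((((z+1)*(2*b))*8)+(((5*8)+7)*(b*(z+3))))*(7+(((6*7)*(y*3))*((y*1)+(b+7)))))
Step 3: at LRLL: (5*8) -> 40; overall: (((((z+1)*(2*b))*8)+(((5*8)+7)*(b*(z+3))))*(7+(((6*7)*(y*3))*((y*1)+(b+7))))) -> (((((z+1)*(2*b))*8)+((40+7)*(b*(z+3))))*(7+(((6*7)*(y*3))*((y*1)+(b+7)))))
Step 4: at LRL: (40+7) -> 47; overall: (((((z+1)*(2*b))*8)+((40+7)*(b*(z+3))))*(7+(((6*7)*(y*3))*((y*1)+(b+7))))) -> (((((z+1)*(2*b))*8)+(47*(b*(z+3))))*(7+(((6*7)*(y*3))*((y*1)+(b+7)))))
Step 5: at RRLL: (6*7) -> 42; overall: (((((z+1)*(2*b))*8)+(47*(b*(z+3))))*(7+(((6*7)*(y*3))*((y*1)+(b+7))))) -> (((((z+1)*(2*b))*8)+(47*(b*(z+3))))*(7+((42*(y*3))*((y*1)+(b+7)))))
Step 6: at RRRL: (y*1) -> y; overall: (((((z+1)*(2*b))*8)+(47*(b*(z+3))))*(7+((42*(y*3))*((y*1)+(b+7))))) -> (((((z+1)*(2*b))*8)+(47*(b*(z+3))))*(7+((42*(y*3))*(y+(b+7)))))
Fixed point: (((((z+1)*(2*b))*8)+(47*(b*(z+3))))*(7+((42*(y*3))*(y+(b+7)))))

Answer: (((((z+1)*(2*b))*8)+(47*(b*(z+3))))*(7+((42*(y*3))*(y+(b+7)))))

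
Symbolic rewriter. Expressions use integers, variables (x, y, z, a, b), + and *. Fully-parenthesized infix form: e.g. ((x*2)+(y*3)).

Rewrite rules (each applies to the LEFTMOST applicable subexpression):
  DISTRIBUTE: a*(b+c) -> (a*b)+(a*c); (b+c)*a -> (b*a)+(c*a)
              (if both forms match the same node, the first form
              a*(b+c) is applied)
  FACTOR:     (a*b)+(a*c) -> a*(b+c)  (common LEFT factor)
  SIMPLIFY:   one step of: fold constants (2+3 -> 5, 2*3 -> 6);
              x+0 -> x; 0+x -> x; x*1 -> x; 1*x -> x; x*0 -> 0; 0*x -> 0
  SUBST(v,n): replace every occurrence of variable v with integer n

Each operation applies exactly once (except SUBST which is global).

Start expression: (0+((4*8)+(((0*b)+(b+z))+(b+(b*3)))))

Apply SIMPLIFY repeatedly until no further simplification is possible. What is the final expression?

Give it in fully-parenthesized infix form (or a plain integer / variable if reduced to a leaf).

Answer: (32+((b+z)+(b+(b*3))))

Derivation:
Start: (0+((4*8)+(((0*b)+(b+z))+(b+(b*3)))))
Step 1: at root: (0+((4*8)+(((0*b)+(b+z))+(b+(b*3))))) -> ((4*8)+(((0*b)+(b+z))+(b+(b*3)))); overall: (0+((4*8)+(((0*b)+(b+z))+(b+(b*3))))) -> ((4*8)+(((0*b)+(b+z))+(b+(b*3))))
Step 2: at L: (4*8) -> 32; overall: ((4*8)+(((0*b)+(b+z))+(b+(b*3)))) -> (32+(((0*b)+(b+z))+(b+(b*3))))
Step 3: at RLL: (0*b) -> 0; overall: (32+(((0*b)+(b+z))+(b+(b*3)))) -> (32+((0+(b+z))+(b+(b*3))))
Step 4: at RL: (0+(b+z)) -> (b+z); overall: (32+((0+(b+z))+(b+(b*3)))) -> (32+((b+z)+(b+(b*3))))
Fixed point: (32+((b+z)+(b+(b*3))))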